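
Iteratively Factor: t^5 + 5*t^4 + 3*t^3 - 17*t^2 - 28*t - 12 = (t - 2)*(t^4 + 7*t^3 + 17*t^2 + 17*t + 6) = (t - 2)*(t + 1)*(t^3 + 6*t^2 + 11*t + 6) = (t - 2)*(t + 1)*(t + 2)*(t^2 + 4*t + 3) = (t - 2)*(t + 1)^2*(t + 2)*(t + 3)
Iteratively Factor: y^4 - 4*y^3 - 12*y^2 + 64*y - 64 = (y - 2)*(y^3 - 2*y^2 - 16*y + 32) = (y - 4)*(y - 2)*(y^2 + 2*y - 8) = (y - 4)*(y - 2)*(y + 4)*(y - 2)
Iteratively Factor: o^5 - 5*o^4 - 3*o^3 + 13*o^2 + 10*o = (o - 5)*(o^4 - 3*o^2 - 2*o) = (o - 5)*(o + 1)*(o^3 - o^2 - 2*o) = o*(o - 5)*(o + 1)*(o^2 - o - 2) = o*(o - 5)*(o - 2)*(o + 1)*(o + 1)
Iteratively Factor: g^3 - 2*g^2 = (g)*(g^2 - 2*g) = g^2*(g - 2)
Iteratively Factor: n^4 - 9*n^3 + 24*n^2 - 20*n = (n - 2)*(n^3 - 7*n^2 + 10*n) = (n - 5)*(n - 2)*(n^2 - 2*n) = (n - 5)*(n - 2)^2*(n)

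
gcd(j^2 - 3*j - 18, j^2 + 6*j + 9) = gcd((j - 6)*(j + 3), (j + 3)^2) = j + 3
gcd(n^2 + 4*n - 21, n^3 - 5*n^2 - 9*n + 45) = n - 3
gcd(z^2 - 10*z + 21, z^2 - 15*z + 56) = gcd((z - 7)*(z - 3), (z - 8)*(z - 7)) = z - 7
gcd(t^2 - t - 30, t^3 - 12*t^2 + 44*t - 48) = t - 6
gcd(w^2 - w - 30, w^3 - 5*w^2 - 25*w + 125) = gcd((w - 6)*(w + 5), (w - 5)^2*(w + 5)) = w + 5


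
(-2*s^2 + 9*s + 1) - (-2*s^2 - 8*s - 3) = 17*s + 4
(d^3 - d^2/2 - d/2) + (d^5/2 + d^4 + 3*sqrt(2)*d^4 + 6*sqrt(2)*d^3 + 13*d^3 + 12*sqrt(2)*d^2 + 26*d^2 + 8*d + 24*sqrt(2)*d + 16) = d^5/2 + d^4 + 3*sqrt(2)*d^4 + 6*sqrt(2)*d^3 + 14*d^3 + 12*sqrt(2)*d^2 + 51*d^2/2 + 15*d/2 + 24*sqrt(2)*d + 16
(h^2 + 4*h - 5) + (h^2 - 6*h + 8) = 2*h^2 - 2*h + 3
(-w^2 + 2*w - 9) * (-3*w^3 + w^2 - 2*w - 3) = 3*w^5 - 7*w^4 + 31*w^3 - 10*w^2 + 12*w + 27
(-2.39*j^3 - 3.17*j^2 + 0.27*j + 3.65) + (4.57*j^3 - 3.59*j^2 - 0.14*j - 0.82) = 2.18*j^3 - 6.76*j^2 + 0.13*j + 2.83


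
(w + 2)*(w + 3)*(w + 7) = w^3 + 12*w^2 + 41*w + 42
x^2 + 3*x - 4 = (x - 1)*(x + 4)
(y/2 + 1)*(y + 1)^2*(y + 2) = y^4/2 + 3*y^3 + 13*y^2/2 + 6*y + 2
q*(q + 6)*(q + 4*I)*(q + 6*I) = q^4 + 6*q^3 + 10*I*q^3 - 24*q^2 + 60*I*q^2 - 144*q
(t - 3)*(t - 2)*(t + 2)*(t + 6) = t^4 + 3*t^3 - 22*t^2 - 12*t + 72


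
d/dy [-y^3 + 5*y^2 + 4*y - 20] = -3*y^2 + 10*y + 4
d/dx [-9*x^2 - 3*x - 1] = -18*x - 3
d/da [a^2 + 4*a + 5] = 2*a + 4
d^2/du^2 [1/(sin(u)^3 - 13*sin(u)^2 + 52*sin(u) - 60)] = (-9*sin(u)^6 + 143*sin(u)^5 - 768*sin(u)^4 + 1280*sin(u)^3 + 1742*sin(u)^2 - 6816*sin(u) + 3848)/(sin(u)^3 - 13*sin(u)^2 + 52*sin(u) - 60)^3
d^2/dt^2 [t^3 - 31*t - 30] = 6*t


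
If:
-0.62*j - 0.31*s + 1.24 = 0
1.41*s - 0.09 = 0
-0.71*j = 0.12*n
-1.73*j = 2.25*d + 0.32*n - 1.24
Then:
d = 0.69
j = 1.97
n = -11.64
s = 0.06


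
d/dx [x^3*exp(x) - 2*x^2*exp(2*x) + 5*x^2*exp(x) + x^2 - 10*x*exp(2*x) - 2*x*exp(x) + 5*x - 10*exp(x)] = x^3*exp(x) - 4*x^2*exp(2*x) + 8*x^2*exp(x) - 24*x*exp(2*x) + 8*x*exp(x) + 2*x - 10*exp(2*x) - 12*exp(x) + 5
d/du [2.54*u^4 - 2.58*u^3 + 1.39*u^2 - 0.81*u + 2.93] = 10.16*u^3 - 7.74*u^2 + 2.78*u - 0.81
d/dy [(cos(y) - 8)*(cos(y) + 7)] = sin(y) - sin(2*y)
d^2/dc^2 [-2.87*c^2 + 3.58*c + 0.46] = -5.74000000000000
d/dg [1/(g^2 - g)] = (1 - 2*g)/(g^2*(g - 1)^2)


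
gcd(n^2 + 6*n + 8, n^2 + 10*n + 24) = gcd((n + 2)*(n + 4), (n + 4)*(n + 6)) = n + 4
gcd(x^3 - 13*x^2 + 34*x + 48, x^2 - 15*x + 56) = x - 8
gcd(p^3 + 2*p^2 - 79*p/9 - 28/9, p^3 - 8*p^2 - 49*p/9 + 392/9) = p - 7/3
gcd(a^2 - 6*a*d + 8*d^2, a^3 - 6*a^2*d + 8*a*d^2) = a^2 - 6*a*d + 8*d^2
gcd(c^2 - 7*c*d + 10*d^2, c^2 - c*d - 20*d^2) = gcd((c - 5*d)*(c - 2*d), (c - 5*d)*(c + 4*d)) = c - 5*d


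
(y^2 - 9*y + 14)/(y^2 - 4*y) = (y^2 - 9*y + 14)/(y*(y - 4))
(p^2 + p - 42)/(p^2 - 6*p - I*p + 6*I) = (p + 7)/(p - I)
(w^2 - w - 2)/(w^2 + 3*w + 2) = (w - 2)/(w + 2)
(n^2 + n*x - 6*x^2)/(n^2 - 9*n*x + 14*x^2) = (-n - 3*x)/(-n + 7*x)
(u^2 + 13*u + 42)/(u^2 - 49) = (u + 6)/(u - 7)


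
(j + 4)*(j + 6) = j^2 + 10*j + 24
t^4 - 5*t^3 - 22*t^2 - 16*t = t*(t - 8)*(t + 1)*(t + 2)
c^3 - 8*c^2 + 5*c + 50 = (c - 5)^2*(c + 2)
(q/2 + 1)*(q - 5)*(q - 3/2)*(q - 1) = q^4/2 - 11*q^3/4 - q^2/2 + 41*q/4 - 15/2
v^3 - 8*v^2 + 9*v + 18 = (v - 6)*(v - 3)*(v + 1)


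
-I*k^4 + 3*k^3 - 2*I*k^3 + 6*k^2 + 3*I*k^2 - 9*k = k*(k + 3)*(k + 3*I)*(-I*k + I)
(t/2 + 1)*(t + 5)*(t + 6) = t^3/2 + 13*t^2/2 + 26*t + 30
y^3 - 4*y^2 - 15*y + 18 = (y - 6)*(y - 1)*(y + 3)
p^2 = p^2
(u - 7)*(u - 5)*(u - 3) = u^3 - 15*u^2 + 71*u - 105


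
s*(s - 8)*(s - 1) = s^3 - 9*s^2 + 8*s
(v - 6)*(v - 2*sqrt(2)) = v^2 - 6*v - 2*sqrt(2)*v + 12*sqrt(2)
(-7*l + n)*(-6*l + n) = 42*l^2 - 13*l*n + n^2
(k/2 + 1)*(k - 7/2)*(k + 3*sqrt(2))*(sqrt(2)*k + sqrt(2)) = sqrt(2)*k^4/2 - sqrt(2)*k^3/4 + 3*k^3 - 17*sqrt(2)*k^2/4 - 3*k^2/2 - 51*k/2 - 7*sqrt(2)*k/2 - 21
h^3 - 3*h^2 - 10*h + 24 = (h - 4)*(h - 2)*(h + 3)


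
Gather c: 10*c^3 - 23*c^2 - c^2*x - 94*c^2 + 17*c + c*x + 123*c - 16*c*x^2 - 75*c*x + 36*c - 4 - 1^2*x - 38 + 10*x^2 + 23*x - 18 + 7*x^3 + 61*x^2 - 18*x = 10*c^3 + c^2*(-x - 117) + c*(-16*x^2 - 74*x + 176) + 7*x^3 + 71*x^2 + 4*x - 60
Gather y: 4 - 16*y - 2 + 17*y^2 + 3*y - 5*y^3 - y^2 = -5*y^3 + 16*y^2 - 13*y + 2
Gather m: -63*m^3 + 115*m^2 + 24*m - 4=-63*m^3 + 115*m^2 + 24*m - 4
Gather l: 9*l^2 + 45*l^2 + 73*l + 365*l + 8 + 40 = 54*l^2 + 438*l + 48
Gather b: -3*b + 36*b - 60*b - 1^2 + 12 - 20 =-27*b - 9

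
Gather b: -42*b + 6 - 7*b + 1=7 - 49*b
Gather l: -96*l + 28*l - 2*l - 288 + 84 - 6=-70*l - 210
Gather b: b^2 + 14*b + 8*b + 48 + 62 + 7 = b^2 + 22*b + 117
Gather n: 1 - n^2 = 1 - n^2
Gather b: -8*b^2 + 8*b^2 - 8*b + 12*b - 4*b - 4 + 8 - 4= 0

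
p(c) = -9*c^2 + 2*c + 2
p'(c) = 2 - 18*c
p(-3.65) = -125.20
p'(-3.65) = 67.70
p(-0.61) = -2.57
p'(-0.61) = 12.98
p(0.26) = 1.91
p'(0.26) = -2.68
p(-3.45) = -112.02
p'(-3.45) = 64.10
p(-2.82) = -75.21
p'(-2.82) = 52.76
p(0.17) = 2.08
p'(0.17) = -1.06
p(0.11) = 2.11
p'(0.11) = 0.02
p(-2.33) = -51.52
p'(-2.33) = 43.94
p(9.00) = -709.00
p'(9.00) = -160.00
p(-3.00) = -85.00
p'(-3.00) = 56.00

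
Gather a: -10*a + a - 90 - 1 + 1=-9*a - 90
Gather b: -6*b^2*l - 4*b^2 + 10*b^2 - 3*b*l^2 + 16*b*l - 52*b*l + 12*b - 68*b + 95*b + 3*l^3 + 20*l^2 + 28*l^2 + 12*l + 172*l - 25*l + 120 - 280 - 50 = b^2*(6 - 6*l) + b*(-3*l^2 - 36*l + 39) + 3*l^3 + 48*l^2 + 159*l - 210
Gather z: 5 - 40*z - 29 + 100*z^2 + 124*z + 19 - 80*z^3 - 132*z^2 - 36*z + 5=-80*z^3 - 32*z^2 + 48*z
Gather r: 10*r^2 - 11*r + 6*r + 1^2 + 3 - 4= 10*r^2 - 5*r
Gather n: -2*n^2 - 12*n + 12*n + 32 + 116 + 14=162 - 2*n^2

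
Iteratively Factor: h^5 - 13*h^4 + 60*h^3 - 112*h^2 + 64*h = (h - 4)*(h^4 - 9*h^3 + 24*h^2 - 16*h) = h*(h - 4)*(h^3 - 9*h^2 + 24*h - 16) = h*(h - 4)^2*(h^2 - 5*h + 4) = h*(h - 4)^2*(h - 1)*(h - 4)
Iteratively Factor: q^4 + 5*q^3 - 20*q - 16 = (q + 2)*(q^3 + 3*q^2 - 6*q - 8) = (q + 1)*(q + 2)*(q^2 + 2*q - 8) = (q + 1)*(q + 2)*(q + 4)*(q - 2)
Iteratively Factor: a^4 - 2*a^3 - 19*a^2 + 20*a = (a - 5)*(a^3 + 3*a^2 - 4*a) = a*(a - 5)*(a^2 + 3*a - 4) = a*(a - 5)*(a + 4)*(a - 1)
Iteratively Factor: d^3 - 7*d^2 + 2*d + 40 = (d + 2)*(d^2 - 9*d + 20) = (d - 4)*(d + 2)*(d - 5)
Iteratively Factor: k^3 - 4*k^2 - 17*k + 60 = (k + 4)*(k^2 - 8*k + 15) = (k - 5)*(k + 4)*(k - 3)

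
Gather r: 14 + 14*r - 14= 14*r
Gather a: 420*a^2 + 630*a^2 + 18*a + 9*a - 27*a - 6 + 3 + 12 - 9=1050*a^2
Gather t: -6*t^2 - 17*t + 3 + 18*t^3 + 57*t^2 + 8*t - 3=18*t^3 + 51*t^2 - 9*t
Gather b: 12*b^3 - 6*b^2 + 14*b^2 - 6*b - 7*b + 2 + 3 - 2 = 12*b^3 + 8*b^2 - 13*b + 3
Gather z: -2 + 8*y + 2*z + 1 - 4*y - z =4*y + z - 1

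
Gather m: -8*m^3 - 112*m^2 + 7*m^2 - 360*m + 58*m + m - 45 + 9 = -8*m^3 - 105*m^2 - 301*m - 36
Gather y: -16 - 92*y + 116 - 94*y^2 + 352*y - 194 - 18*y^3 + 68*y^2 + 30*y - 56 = -18*y^3 - 26*y^2 + 290*y - 150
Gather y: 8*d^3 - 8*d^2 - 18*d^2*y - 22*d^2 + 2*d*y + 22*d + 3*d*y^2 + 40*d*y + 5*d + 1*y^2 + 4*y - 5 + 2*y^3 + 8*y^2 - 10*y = 8*d^3 - 30*d^2 + 27*d + 2*y^3 + y^2*(3*d + 9) + y*(-18*d^2 + 42*d - 6) - 5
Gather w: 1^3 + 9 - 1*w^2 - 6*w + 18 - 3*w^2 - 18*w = -4*w^2 - 24*w + 28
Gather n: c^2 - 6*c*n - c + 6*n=c^2 - c + n*(6 - 6*c)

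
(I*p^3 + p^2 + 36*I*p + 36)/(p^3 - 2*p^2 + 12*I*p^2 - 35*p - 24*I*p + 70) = (I*p^3 + p^2 + 36*I*p + 36)/(p^3 + p^2*(-2 + 12*I) + p*(-35 - 24*I) + 70)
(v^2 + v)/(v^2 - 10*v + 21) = v*(v + 1)/(v^2 - 10*v + 21)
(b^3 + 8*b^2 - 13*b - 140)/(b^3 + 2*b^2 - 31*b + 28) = (b + 5)/(b - 1)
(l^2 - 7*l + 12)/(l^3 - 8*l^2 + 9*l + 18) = (l - 4)/(l^2 - 5*l - 6)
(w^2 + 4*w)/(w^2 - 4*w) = (w + 4)/(w - 4)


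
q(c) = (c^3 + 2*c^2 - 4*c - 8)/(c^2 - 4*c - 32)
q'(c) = (4 - 2*c)*(c^3 + 2*c^2 - 4*c - 8)/(c^2 - 4*c - 32)^2 + (3*c^2 + 4*c - 4)/(c^2 - 4*c - 32)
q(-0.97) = 0.12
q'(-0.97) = 0.16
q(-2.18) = 0.01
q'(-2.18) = -0.09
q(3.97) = -2.19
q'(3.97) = -2.11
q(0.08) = 0.26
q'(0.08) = 0.08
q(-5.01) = -4.83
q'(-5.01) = -1.26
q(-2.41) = 0.04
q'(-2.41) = -0.25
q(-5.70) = -4.53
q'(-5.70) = 0.04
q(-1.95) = 0.00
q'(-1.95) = 0.02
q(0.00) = 0.25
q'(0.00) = 0.09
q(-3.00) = 0.45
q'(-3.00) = -1.41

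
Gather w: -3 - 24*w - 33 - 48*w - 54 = -72*w - 90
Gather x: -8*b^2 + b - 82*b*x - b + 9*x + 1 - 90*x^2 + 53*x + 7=-8*b^2 - 90*x^2 + x*(62 - 82*b) + 8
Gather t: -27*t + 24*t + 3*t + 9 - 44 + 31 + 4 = 0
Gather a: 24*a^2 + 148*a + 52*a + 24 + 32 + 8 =24*a^2 + 200*a + 64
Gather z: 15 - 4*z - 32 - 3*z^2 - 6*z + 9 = -3*z^2 - 10*z - 8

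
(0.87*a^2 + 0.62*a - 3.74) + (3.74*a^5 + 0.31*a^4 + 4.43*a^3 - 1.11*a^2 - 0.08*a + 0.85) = 3.74*a^5 + 0.31*a^4 + 4.43*a^3 - 0.24*a^2 + 0.54*a - 2.89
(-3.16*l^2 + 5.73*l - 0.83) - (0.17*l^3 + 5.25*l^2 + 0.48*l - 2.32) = -0.17*l^3 - 8.41*l^2 + 5.25*l + 1.49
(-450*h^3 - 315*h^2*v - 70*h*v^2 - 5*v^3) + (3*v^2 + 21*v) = -450*h^3 - 315*h^2*v - 70*h*v^2 - 5*v^3 + 3*v^2 + 21*v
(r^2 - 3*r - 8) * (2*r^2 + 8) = 2*r^4 - 6*r^3 - 8*r^2 - 24*r - 64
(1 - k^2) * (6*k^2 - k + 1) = -6*k^4 + k^3 + 5*k^2 - k + 1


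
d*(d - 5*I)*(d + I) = d^3 - 4*I*d^2 + 5*d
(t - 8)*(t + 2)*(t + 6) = t^3 - 52*t - 96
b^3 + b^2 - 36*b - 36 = (b - 6)*(b + 1)*(b + 6)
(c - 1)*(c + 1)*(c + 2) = c^3 + 2*c^2 - c - 2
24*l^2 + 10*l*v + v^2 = (4*l + v)*(6*l + v)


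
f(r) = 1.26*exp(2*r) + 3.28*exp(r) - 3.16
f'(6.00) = 411465.32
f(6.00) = 206391.12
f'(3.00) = 1082.52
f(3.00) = 571.04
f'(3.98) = 7393.00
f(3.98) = 3781.11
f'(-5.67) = 0.01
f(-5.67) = -3.15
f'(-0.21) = 4.31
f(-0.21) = 0.33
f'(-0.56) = 2.70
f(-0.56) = -0.88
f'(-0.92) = 1.71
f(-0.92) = -1.65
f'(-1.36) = 1.01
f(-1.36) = -2.24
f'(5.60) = 185175.71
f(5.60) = 93028.20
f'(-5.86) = 0.01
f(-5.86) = -3.15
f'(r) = 2.52*exp(2*r) + 3.28*exp(r)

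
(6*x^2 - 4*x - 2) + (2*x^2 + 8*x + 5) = 8*x^2 + 4*x + 3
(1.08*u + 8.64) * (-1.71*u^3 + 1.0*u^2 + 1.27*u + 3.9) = -1.8468*u^4 - 13.6944*u^3 + 10.0116*u^2 + 15.1848*u + 33.696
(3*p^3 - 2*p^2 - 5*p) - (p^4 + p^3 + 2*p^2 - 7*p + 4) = -p^4 + 2*p^3 - 4*p^2 + 2*p - 4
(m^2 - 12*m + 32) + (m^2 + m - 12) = 2*m^2 - 11*m + 20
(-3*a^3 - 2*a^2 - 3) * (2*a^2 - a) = -6*a^5 - a^4 + 2*a^3 - 6*a^2 + 3*a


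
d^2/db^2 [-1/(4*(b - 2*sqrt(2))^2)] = -3/(2*(b - 2*sqrt(2))^4)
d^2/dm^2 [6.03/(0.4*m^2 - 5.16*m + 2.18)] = (-1.9296*m^2 + 24.89184*m + 6.03*(0.8*m - 5.16)*(1.6*m - 10.32) - 10.51632)/(0.4*m^2 - 5.16*m + 2.18)^3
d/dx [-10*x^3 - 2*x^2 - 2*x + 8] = -30*x^2 - 4*x - 2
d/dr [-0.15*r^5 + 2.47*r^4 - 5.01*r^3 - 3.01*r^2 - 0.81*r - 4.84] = -0.75*r^4 + 9.88*r^3 - 15.03*r^2 - 6.02*r - 0.81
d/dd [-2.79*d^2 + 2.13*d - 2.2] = 2.13 - 5.58*d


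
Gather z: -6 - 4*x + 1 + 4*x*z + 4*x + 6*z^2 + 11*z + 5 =6*z^2 + z*(4*x + 11)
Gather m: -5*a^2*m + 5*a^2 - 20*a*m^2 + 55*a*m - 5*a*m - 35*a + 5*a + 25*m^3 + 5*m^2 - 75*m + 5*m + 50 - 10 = 5*a^2 - 30*a + 25*m^3 + m^2*(5 - 20*a) + m*(-5*a^2 + 50*a - 70) + 40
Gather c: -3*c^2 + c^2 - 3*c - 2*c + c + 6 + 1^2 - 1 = -2*c^2 - 4*c + 6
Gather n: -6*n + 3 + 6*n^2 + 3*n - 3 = 6*n^2 - 3*n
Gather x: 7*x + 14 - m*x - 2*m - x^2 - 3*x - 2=-2*m - x^2 + x*(4 - m) + 12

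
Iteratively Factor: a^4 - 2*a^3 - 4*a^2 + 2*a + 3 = (a + 1)*(a^3 - 3*a^2 - a + 3) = (a - 1)*(a + 1)*(a^2 - 2*a - 3) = (a - 3)*(a - 1)*(a + 1)*(a + 1)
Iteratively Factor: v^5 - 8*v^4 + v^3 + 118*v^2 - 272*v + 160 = (v - 4)*(v^4 - 4*v^3 - 15*v^2 + 58*v - 40) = (v - 4)*(v - 2)*(v^3 - 2*v^2 - 19*v + 20) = (v - 4)*(v - 2)*(v - 1)*(v^2 - v - 20) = (v - 4)*(v - 2)*(v - 1)*(v + 4)*(v - 5)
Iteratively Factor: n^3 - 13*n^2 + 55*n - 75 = (n - 3)*(n^2 - 10*n + 25) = (n - 5)*(n - 3)*(n - 5)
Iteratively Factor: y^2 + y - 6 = (y - 2)*(y + 3)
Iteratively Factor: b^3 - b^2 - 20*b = (b - 5)*(b^2 + 4*b) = b*(b - 5)*(b + 4)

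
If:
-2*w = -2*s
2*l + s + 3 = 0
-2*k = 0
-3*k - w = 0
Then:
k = 0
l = -3/2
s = 0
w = 0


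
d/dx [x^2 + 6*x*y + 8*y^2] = 2*x + 6*y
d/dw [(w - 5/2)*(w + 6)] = 2*w + 7/2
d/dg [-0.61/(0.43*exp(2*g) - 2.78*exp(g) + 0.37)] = (0.5246*exp(g) - 1.6958)*exp(g)/(0.43*exp(2*g) - 2.78*exp(g) + 0.37)^2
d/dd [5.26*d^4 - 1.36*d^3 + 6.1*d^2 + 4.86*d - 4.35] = 21.04*d^3 - 4.08*d^2 + 12.2*d + 4.86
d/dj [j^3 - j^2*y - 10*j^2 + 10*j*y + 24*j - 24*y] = 3*j^2 - 2*j*y - 20*j + 10*y + 24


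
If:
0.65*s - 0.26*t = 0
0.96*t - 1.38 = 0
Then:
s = 0.58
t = 1.44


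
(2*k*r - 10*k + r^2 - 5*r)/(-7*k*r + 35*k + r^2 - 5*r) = (2*k + r)/(-7*k + r)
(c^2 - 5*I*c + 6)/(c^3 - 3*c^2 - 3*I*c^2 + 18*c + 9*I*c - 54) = (c + I)/(c^2 + 3*c*(-1 + I) - 9*I)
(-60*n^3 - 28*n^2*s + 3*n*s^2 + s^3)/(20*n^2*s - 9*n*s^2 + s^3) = (12*n^2 + 8*n*s + s^2)/(s*(-4*n + s))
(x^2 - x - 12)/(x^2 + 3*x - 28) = (x + 3)/(x + 7)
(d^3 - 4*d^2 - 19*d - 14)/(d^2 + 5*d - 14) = (d^3 - 4*d^2 - 19*d - 14)/(d^2 + 5*d - 14)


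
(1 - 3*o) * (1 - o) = 3*o^2 - 4*o + 1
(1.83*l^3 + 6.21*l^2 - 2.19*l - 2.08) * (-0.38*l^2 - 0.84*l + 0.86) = -0.6954*l^5 - 3.897*l^4 - 2.8104*l^3 + 7.9706*l^2 - 0.1362*l - 1.7888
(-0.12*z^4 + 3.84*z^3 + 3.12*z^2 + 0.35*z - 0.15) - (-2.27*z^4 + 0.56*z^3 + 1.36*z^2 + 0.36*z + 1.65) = 2.15*z^4 + 3.28*z^3 + 1.76*z^2 - 0.01*z - 1.8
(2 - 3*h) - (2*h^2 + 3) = -2*h^2 - 3*h - 1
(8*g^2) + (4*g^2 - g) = 12*g^2 - g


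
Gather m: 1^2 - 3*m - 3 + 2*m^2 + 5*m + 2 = 2*m^2 + 2*m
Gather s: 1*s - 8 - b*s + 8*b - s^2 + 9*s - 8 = 8*b - s^2 + s*(10 - b) - 16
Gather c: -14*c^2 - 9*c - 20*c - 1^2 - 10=-14*c^2 - 29*c - 11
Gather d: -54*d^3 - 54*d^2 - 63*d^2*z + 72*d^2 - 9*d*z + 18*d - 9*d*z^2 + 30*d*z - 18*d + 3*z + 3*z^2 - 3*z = -54*d^3 + d^2*(18 - 63*z) + d*(-9*z^2 + 21*z) + 3*z^2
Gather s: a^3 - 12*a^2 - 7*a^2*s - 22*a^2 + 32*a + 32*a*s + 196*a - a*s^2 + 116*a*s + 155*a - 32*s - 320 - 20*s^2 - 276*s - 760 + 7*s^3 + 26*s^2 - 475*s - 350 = a^3 - 34*a^2 + 383*a + 7*s^3 + s^2*(6 - a) + s*(-7*a^2 + 148*a - 783) - 1430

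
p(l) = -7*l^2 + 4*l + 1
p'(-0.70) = 13.80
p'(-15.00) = 214.00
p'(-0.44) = 10.16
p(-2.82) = -65.95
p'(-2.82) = 43.48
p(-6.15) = -288.36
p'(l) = 4 - 14*l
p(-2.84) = -66.82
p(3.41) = -66.76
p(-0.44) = -2.12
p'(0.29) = -0.06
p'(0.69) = -5.66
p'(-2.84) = 43.76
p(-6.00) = -275.00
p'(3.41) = -43.74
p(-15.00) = -1634.00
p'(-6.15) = 90.10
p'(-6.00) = 88.00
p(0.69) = 0.43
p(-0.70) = -5.23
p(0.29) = 1.57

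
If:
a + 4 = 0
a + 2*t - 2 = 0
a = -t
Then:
No Solution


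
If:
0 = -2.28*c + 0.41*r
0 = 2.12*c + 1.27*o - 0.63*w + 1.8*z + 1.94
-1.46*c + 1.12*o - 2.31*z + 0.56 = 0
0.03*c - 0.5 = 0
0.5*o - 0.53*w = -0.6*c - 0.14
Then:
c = 16.67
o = -4.32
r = 92.68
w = 15.05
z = -12.39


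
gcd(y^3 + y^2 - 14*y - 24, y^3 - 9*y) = y + 3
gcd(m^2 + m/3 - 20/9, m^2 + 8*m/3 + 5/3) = m + 5/3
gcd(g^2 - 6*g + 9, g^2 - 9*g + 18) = g - 3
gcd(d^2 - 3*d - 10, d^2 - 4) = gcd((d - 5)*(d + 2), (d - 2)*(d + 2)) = d + 2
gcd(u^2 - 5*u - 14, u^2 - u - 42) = u - 7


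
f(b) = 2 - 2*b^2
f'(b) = -4*b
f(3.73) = -25.83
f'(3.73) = -14.92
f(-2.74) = -13.02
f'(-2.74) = 10.96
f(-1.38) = -1.81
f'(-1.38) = 5.52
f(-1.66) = -3.51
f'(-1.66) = 6.64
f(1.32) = -1.48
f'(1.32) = -5.28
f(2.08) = -6.65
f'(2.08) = -8.32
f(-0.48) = 1.54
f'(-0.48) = 1.92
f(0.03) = 2.00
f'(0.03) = -0.12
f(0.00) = 2.00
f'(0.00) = 0.00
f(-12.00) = -286.00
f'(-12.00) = 48.00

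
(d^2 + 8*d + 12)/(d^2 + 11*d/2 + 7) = 2*(d + 6)/(2*d + 7)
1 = 1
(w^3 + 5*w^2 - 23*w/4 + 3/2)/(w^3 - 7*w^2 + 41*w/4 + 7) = (4*w^3 + 20*w^2 - 23*w + 6)/(4*w^3 - 28*w^2 + 41*w + 28)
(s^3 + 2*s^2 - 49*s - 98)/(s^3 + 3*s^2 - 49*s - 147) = (s + 2)/(s + 3)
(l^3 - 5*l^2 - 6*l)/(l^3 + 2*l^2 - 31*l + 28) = l*(l^2 - 5*l - 6)/(l^3 + 2*l^2 - 31*l + 28)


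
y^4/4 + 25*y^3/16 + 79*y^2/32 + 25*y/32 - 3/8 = (y/4 + 1/4)*(y - 1/4)*(y + 3/2)*(y + 4)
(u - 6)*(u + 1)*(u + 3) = u^3 - 2*u^2 - 21*u - 18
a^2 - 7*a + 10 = (a - 5)*(a - 2)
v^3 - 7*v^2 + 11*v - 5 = (v - 5)*(v - 1)^2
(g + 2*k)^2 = g^2 + 4*g*k + 4*k^2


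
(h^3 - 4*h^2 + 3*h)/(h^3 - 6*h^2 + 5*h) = (h - 3)/(h - 5)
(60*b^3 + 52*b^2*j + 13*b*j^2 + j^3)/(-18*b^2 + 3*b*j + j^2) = (-10*b^2 - 7*b*j - j^2)/(3*b - j)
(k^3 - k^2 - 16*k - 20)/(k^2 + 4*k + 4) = k - 5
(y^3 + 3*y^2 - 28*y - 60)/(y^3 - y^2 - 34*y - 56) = (y^2 + y - 30)/(y^2 - 3*y - 28)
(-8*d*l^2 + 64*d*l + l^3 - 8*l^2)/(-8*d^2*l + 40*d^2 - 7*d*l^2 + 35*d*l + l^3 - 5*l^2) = l*(l - 8)/(d*l - 5*d + l^2 - 5*l)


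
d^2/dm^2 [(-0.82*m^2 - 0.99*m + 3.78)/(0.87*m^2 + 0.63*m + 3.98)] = (-0.599777999999999*m^3 + 34.202484*m^2 + 32.998752*m - 44.190296)/(0.658503*m^6 + 1.430541*m^5 + 10.073295*m^4 + 13.338675*m^3 + 46.08243*m^2 + 29.938356*m + 63.044792)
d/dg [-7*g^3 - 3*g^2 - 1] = 3*g*(-7*g - 2)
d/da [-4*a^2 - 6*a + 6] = -8*a - 6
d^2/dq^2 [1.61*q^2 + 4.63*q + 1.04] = 3.22000000000000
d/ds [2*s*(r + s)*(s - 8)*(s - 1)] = 6*r*s^2 - 36*r*s + 16*r + 8*s^3 - 54*s^2 + 32*s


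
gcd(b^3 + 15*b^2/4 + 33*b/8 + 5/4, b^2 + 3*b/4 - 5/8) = b + 5/4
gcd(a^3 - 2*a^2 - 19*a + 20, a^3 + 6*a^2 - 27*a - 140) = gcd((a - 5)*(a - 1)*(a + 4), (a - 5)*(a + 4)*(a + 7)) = a^2 - a - 20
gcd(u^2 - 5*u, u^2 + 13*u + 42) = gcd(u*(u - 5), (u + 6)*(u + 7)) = 1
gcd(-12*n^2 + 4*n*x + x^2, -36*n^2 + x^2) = 6*n + x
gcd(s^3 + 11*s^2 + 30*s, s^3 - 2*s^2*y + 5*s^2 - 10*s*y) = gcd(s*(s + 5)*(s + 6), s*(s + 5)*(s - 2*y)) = s^2 + 5*s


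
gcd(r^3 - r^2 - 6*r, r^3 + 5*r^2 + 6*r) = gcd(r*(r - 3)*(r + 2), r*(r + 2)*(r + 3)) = r^2 + 2*r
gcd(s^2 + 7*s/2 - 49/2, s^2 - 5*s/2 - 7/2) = s - 7/2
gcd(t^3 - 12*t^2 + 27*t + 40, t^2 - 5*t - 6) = t + 1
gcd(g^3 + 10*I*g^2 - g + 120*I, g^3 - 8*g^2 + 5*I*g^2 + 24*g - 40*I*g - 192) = g^2 + 5*I*g + 24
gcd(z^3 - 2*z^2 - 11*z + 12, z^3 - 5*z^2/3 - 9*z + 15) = z + 3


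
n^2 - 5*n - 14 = (n - 7)*(n + 2)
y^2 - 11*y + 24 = (y - 8)*(y - 3)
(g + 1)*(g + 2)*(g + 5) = g^3 + 8*g^2 + 17*g + 10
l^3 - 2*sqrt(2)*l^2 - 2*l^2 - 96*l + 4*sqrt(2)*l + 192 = (l - 2)*(l - 8*sqrt(2))*(l + 6*sqrt(2))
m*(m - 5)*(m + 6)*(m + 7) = m^4 + 8*m^3 - 23*m^2 - 210*m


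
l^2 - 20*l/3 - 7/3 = (l - 7)*(l + 1/3)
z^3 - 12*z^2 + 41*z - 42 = (z - 7)*(z - 3)*(z - 2)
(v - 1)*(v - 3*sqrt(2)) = v^2 - 3*sqrt(2)*v - v + 3*sqrt(2)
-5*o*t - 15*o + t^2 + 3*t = (-5*o + t)*(t + 3)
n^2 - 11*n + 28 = (n - 7)*(n - 4)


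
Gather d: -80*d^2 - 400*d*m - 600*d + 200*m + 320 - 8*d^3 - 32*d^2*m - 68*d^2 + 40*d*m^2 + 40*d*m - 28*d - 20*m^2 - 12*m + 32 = -8*d^3 + d^2*(-32*m - 148) + d*(40*m^2 - 360*m - 628) - 20*m^2 + 188*m + 352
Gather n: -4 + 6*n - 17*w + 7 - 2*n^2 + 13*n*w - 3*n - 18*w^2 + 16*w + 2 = -2*n^2 + n*(13*w + 3) - 18*w^2 - w + 5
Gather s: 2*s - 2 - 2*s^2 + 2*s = -2*s^2 + 4*s - 2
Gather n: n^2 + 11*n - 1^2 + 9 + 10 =n^2 + 11*n + 18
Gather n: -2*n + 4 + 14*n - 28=12*n - 24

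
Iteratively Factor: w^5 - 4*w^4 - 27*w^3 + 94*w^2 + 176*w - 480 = (w - 4)*(w^4 - 27*w^2 - 14*w + 120) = (w - 4)*(w + 4)*(w^3 - 4*w^2 - 11*w + 30) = (w - 4)*(w - 2)*(w + 4)*(w^2 - 2*w - 15) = (w - 5)*(w - 4)*(w - 2)*(w + 4)*(w + 3)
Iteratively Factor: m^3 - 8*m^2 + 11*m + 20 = (m - 5)*(m^2 - 3*m - 4) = (m - 5)*(m - 4)*(m + 1)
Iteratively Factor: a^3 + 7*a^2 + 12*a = (a)*(a^2 + 7*a + 12) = a*(a + 3)*(a + 4)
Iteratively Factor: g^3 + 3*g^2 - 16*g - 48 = (g + 4)*(g^2 - g - 12) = (g + 3)*(g + 4)*(g - 4)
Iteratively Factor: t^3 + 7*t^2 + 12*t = (t + 4)*(t^2 + 3*t) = (t + 3)*(t + 4)*(t)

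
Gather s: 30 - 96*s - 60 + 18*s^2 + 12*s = 18*s^2 - 84*s - 30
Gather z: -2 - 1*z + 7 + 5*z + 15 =4*z + 20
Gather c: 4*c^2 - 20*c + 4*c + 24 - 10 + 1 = 4*c^2 - 16*c + 15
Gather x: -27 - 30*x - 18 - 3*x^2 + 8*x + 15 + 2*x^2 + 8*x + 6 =-x^2 - 14*x - 24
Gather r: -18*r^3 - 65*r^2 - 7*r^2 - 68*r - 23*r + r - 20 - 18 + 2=-18*r^3 - 72*r^2 - 90*r - 36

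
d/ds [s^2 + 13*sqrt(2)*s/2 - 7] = 2*s + 13*sqrt(2)/2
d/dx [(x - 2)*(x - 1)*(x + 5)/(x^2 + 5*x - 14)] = (x^2 + 14*x + 33)/(x^2 + 14*x + 49)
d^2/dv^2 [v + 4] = 0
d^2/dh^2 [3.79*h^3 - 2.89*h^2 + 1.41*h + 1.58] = 22.74*h - 5.78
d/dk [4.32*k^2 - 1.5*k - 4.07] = 8.64*k - 1.5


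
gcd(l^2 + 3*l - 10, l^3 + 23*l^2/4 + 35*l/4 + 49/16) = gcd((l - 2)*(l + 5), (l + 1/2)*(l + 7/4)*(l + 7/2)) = 1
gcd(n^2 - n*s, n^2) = n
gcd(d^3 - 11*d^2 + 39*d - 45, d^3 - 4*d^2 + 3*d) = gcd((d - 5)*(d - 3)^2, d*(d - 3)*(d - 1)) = d - 3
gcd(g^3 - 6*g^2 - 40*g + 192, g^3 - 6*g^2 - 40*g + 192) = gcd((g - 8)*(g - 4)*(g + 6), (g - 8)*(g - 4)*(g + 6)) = g^3 - 6*g^2 - 40*g + 192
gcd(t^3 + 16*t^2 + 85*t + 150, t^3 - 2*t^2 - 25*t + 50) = t + 5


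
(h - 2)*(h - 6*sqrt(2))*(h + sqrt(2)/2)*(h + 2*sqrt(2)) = h^4 - 7*sqrt(2)*h^3/2 - 2*h^3 - 28*h^2 + 7*sqrt(2)*h^2 - 12*sqrt(2)*h + 56*h + 24*sqrt(2)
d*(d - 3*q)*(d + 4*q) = d^3 + d^2*q - 12*d*q^2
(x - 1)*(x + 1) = x^2 - 1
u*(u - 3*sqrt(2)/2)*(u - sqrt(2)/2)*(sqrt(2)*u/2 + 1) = sqrt(2)*u^4/2 - u^3 - 5*sqrt(2)*u^2/4 + 3*u/2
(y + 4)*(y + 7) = y^2 + 11*y + 28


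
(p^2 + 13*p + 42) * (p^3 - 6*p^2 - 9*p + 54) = p^5 + 7*p^4 - 45*p^3 - 315*p^2 + 324*p + 2268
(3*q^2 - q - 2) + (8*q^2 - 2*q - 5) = 11*q^2 - 3*q - 7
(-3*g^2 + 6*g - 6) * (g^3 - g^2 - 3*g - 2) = -3*g^5 + 9*g^4 - 3*g^3 - 6*g^2 + 6*g + 12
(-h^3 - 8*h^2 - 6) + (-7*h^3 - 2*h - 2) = -8*h^3 - 8*h^2 - 2*h - 8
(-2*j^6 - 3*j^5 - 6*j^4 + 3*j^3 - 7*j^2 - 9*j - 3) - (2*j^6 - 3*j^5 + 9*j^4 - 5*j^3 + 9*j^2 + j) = -4*j^6 - 15*j^4 + 8*j^3 - 16*j^2 - 10*j - 3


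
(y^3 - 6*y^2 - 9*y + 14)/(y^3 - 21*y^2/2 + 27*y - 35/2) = 2*(y + 2)/(2*y - 5)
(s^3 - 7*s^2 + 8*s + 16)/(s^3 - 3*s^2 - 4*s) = (s - 4)/s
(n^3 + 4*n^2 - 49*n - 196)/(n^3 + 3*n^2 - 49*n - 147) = (n + 4)/(n + 3)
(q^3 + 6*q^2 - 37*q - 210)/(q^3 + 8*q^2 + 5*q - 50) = (q^2 + q - 42)/(q^2 + 3*q - 10)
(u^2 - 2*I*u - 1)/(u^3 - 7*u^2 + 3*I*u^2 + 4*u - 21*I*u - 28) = (u - I)/(u^2 + u*(-7 + 4*I) - 28*I)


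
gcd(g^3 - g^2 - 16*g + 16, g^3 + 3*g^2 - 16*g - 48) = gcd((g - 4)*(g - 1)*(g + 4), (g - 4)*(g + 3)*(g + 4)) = g^2 - 16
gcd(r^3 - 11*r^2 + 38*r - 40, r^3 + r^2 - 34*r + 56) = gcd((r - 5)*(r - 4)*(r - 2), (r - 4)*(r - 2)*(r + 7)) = r^2 - 6*r + 8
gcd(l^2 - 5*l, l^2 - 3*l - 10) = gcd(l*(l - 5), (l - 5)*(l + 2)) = l - 5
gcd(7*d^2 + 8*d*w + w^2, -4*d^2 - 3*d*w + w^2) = d + w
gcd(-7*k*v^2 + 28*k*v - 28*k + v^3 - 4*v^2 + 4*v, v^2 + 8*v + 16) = 1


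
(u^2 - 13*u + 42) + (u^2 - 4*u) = 2*u^2 - 17*u + 42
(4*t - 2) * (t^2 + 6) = 4*t^3 - 2*t^2 + 24*t - 12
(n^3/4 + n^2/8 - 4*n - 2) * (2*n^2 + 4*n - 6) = n^5/2 + 5*n^4/4 - 9*n^3 - 83*n^2/4 + 16*n + 12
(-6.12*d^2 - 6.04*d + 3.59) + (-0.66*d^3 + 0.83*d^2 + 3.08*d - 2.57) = -0.66*d^3 - 5.29*d^2 - 2.96*d + 1.02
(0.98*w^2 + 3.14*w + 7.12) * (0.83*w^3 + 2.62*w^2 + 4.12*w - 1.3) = 0.8134*w^5 + 5.1738*w^4 + 18.174*w^3 + 30.3172*w^2 + 25.2524*w - 9.256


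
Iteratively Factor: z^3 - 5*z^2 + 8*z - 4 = (z - 2)*(z^2 - 3*z + 2) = (z - 2)*(z - 1)*(z - 2)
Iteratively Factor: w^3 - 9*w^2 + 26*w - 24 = (w - 4)*(w^2 - 5*w + 6) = (w - 4)*(w - 3)*(w - 2)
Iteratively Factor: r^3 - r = (r)*(r^2 - 1) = r*(r - 1)*(r + 1)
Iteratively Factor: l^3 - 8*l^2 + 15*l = (l - 3)*(l^2 - 5*l) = (l - 5)*(l - 3)*(l)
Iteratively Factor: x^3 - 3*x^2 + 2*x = (x - 1)*(x^2 - 2*x) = x*(x - 1)*(x - 2)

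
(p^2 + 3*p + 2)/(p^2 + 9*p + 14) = (p + 1)/(p + 7)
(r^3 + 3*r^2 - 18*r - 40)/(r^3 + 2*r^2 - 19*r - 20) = (r + 2)/(r + 1)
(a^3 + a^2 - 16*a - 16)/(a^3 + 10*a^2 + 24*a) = (a^2 - 3*a - 4)/(a*(a + 6))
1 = 1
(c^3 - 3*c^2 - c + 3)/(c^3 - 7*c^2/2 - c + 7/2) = 2*(c - 3)/(2*c - 7)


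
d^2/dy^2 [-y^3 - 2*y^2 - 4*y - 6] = -6*y - 4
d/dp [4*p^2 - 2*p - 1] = 8*p - 2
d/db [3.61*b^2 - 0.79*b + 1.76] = 7.22*b - 0.79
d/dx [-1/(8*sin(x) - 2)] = 2*cos(x)/(4*sin(x) - 1)^2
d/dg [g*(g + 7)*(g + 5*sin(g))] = g*(g + 7)*(5*cos(g) + 1) + g*(g + 5*sin(g)) + (g + 7)*(g + 5*sin(g))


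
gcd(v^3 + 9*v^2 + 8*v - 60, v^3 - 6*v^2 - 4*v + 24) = v - 2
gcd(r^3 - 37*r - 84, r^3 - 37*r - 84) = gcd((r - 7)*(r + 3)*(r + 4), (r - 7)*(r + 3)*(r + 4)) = r^3 - 37*r - 84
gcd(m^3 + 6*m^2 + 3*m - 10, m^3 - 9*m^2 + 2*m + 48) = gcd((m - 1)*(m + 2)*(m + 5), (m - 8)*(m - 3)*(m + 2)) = m + 2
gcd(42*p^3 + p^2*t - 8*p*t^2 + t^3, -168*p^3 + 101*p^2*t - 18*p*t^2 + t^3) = 21*p^2 - 10*p*t + t^2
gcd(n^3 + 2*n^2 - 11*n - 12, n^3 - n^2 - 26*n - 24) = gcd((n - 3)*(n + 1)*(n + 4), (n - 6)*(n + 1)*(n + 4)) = n^2 + 5*n + 4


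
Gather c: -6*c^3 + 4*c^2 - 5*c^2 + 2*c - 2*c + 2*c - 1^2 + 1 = -6*c^3 - c^2 + 2*c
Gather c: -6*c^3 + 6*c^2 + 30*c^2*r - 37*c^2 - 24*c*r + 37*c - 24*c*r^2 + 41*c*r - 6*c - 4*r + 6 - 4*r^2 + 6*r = -6*c^3 + c^2*(30*r - 31) + c*(-24*r^2 + 17*r + 31) - 4*r^2 + 2*r + 6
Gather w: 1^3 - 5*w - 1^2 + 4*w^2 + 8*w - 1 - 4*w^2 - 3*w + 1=0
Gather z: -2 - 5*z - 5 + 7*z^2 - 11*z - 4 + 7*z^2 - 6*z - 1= 14*z^2 - 22*z - 12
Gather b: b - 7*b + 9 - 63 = -6*b - 54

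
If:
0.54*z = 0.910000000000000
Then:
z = 1.69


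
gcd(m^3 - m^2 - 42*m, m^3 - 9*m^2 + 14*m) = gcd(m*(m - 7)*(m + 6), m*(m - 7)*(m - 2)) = m^2 - 7*m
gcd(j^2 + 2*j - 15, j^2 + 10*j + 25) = j + 5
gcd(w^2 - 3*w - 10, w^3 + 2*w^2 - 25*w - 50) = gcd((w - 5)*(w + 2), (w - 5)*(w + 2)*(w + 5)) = w^2 - 3*w - 10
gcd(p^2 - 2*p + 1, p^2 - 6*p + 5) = p - 1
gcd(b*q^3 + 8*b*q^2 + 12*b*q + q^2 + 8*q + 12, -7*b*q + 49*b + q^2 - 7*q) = 1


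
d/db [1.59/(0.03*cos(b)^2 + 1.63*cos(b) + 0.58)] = (0.0954*cos(b) + 2.5917)*sin(b)/(0.03*cos(b)^2 + 1.63*cos(b) + 0.58)^2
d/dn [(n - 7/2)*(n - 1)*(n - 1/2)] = 3*n^2 - 10*n + 23/4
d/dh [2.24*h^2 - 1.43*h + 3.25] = 4.48*h - 1.43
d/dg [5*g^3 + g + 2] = 15*g^2 + 1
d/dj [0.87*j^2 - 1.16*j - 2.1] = 1.74*j - 1.16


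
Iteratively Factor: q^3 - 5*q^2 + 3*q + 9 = (q - 3)*(q^2 - 2*q - 3) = (q - 3)*(q + 1)*(q - 3)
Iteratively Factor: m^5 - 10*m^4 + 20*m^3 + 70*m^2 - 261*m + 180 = (m - 4)*(m^4 - 6*m^3 - 4*m^2 + 54*m - 45) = (m - 4)*(m - 3)*(m^3 - 3*m^2 - 13*m + 15) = (m - 4)*(m - 3)*(m + 3)*(m^2 - 6*m + 5) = (m - 5)*(m - 4)*(m - 3)*(m + 3)*(m - 1)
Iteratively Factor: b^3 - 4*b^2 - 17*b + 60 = (b + 4)*(b^2 - 8*b + 15) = (b - 5)*(b + 4)*(b - 3)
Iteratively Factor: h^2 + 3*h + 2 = (h + 2)*(h + 1)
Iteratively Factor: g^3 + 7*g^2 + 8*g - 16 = (g - 1)*(g^2 + 8*g + 16) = (g - 1)*(g + 4)*(g + 4)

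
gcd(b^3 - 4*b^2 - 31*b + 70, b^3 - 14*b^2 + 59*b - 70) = b^2 - 9*b + 14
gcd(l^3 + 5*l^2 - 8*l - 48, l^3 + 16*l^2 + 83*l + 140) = l + 4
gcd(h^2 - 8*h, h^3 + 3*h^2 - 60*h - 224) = h - 8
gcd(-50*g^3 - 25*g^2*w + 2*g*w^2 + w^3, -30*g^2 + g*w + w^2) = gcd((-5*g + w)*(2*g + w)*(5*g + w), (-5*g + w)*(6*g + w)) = -5*g + w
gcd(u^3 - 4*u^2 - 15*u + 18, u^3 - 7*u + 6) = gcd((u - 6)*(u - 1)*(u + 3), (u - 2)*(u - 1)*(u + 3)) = u^2 + 2*u - 3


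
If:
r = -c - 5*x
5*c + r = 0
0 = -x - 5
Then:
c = -25/4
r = 125/4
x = -5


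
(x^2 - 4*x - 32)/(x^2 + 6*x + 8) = (x - 8)/(x + 2)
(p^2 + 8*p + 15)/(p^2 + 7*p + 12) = (p + 5)/(p + 4)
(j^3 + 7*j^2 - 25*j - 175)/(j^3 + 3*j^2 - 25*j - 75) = (j + 7)/(j + 3)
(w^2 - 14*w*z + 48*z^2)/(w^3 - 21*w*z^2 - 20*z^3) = (-w^2 + 14*w*z - 48*z^2)/(-w^3 + 21*w*z^2 + 20*z^3)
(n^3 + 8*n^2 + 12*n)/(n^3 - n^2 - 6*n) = (n + 6)/(n - 3)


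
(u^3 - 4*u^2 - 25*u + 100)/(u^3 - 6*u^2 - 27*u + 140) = (u - 5)/(u - 7)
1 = 1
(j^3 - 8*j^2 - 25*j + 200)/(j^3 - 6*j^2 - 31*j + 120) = (j - 5)/(j - 3)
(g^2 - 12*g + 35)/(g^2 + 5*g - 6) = (g^2 - 12*g + 35)/(g^2 + 5*g - 6)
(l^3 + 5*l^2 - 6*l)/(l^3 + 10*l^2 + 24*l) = (l - 1)/(l + 4)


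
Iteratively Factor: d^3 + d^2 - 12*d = (d + 4)*(d^2 - 3*d) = d*(d + 4)*(d - 3)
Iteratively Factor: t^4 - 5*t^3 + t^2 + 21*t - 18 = (t - 1)*(t^3 - 4*t^2 - 3*t + 18) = (t - 3)*(t - 1)*(t^2 - t - 6) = (t - 3)^2*(t - 1)*(t + 2)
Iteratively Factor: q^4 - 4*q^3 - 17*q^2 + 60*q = (q)*(q^3 - 4*q^2 - 17*q + 60) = q*(q - 5)*(q^2 + q - 12) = q*(q - 5)*(q + 4)*(q - 3)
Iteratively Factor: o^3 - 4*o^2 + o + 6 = (o - 2)*(o^2 - 2*o - 3) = (o - 2)*(o + 1)*(o - 3)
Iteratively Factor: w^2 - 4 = (w - 2)*(w + 2)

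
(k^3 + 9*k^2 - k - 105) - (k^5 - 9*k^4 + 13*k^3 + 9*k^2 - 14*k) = -k^5 + 9*k^4 - 12*k^3 + 13*k - 105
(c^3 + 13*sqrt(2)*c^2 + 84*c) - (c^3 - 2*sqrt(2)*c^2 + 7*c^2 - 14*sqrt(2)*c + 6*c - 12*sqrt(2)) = -7*c^2 + 15*sqrt(2)*c^2 + 14*sqrt(2)*c + 78*c + 12*sqrt(2)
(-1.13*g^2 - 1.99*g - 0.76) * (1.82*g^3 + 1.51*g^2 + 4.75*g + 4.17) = -2.0566*g^5 - 5.3281*g^4 - 9.7556*g^3 - 15.3122*g^2 - 11.9083*g - 3.1692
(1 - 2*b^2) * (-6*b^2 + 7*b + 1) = 12*b^4 - 14*b^3 - 8*b^2 + 7*b + 1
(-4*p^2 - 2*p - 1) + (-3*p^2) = -7*p^2 - 2*p - 1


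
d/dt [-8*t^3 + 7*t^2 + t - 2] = -24*t^2 + 14*t + 1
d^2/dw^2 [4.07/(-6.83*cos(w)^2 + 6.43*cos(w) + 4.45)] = (-759.444092*(1 - cos(w)^2)^2 + 536.225349*cos(w)^3 - 1042.801969*cos(w)^2 - 955.993753*cos(w) + 1343.394668)/(-6.83*cos(w)^2 + 6.43*cos(w) + 4.45)^3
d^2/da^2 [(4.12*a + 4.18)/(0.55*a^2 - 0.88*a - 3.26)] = ((2.6532 - 13.596*a)*(-0.55*a^2 + 0.88*a + 3.26) - (1.1*a - 0.88)*(2.2*a - 1.76)*(4.12*a + 4.18))/(-0.55*a^2 + 0.88*a + 3.26)^3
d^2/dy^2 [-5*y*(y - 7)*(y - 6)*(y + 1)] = -60*y^2 + 360*y - 290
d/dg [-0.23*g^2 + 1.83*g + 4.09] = 1.83 - 0.46*g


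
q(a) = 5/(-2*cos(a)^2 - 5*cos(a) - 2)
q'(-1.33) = 2.64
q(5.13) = -1.15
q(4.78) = -2.13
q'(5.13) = 1.59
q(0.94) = -0.89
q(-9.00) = 5.58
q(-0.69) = -0.71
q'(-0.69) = 0.52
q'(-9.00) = 3.48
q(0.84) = -0.80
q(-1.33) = -1.51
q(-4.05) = 15.70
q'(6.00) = 0.17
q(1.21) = -1.25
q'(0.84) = -0.74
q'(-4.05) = -98.68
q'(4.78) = 4.77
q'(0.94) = -0.93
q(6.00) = -0.58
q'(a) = 5*(-4*sin(a)*cos(a) - 5*sin(a))/(-2*cos(a)^2 - 5*cos(a) - 2)^2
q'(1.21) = -1.86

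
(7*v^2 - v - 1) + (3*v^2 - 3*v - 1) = 10*v^2 - 4*v - 2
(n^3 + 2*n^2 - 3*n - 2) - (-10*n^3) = 11*n^3 + 2*n^2 - 3*n - 2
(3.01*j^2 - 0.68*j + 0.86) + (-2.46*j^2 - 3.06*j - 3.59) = 0.55*j^2 - 3.74*j - 2.73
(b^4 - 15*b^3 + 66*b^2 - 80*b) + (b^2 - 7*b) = b^4 - 15*b^3 + 67*b^2 - 87*b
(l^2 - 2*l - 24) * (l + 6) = l^3 + 4*l^2 - 36*l - 144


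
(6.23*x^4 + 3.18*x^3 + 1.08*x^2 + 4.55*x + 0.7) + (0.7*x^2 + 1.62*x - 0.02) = 6.23*x^4 + 3.18*x^3 + 1.78*x^2 + 6.17*x + 0.68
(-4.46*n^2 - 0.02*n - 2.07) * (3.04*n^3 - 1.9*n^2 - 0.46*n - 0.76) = -13.5584*n^5 + 8.4132*n^4 - 4.2032*n^3 + 7.3318*n^2 + 0.9674*n + 1.5732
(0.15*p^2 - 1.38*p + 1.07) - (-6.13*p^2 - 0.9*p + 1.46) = 6.28*p^2 - 0.48*p - 0.39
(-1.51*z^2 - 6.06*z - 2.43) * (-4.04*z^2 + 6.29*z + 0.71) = 6.1004*z^4 + 14.9845*z^3 - 29.3723*z^2 - 19.5873*z - 1.7253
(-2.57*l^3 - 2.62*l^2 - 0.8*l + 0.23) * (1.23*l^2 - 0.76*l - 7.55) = -3.1611*l^5 - 1.2694*l^4 + 20.4107*l^3 + 20.6719*l^2 + 5.8652*l - 1.7365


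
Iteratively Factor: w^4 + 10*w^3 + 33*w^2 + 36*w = (w + 3)*(w^3 + 7*w^2 + 12*w) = (w + 3)^2*(w^2 + 4*w) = w*(w + 3)^2*(w + 4)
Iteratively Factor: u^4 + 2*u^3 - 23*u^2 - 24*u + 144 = (u - 3)*(u^3 + 5*u^2 - 8*u - 48) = (u - 3)*(u + 4)*(u^2 + u - 12) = (u - 3)^2*(u + 4)*(u + 4)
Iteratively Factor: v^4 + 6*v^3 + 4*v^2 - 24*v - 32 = (v + 2)*(v^3 + 4*v^2 - 4*v - 16) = (v - 2)*(v + 2)*(v^2 + 6*v + 8) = (v - 2)*(v + 2)^2*(v + 4)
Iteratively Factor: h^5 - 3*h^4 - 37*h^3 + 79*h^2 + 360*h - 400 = (h + 4)*(h^4 - 7*h^3 - 9*h^2 + 115*h - 100) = (h - 5)*(h + 4)*(h^3 - 2*h^2 - 19*h + 20) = (h - 5)*(h + 4)^2*(h^2 - 6*h + 5) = (h - 5)*(h - 1)*(h + 4)^2*(h - 5)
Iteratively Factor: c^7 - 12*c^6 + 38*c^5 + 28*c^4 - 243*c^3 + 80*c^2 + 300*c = (c - 5)*(c^6 - 7*c^5 + 3*c^4 + 43*c^3 - 28*c^2 - 60*c) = (c - 5)*(c + 2)*(c^5 - 9*c^4 + 21*c^3 + c^2 - 30*c) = (c - 5)*(c - 3)*(c + 2)*(c^4 - 6*c^3 + 3*c^2 + 10*c) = (c - 5)*(c - 3)*(c - 2)*(c + 2)*(c^3 - 4*c^2 - 5*c) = (c - 5)^2*(c - 3)*(c - 2)*(c + 2)*(c^2 + c) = c*(c - 5)^2*(c - 3)*(c - 2)*(c + 2)*(c + 1)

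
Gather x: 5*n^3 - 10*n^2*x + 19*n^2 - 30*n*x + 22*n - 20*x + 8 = 5*n^3 + 19*n^2 + 22*n + x*(-10*n^2 - 30*n - 20) + 8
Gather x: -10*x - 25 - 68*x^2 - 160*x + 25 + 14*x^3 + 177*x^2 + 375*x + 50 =14*x^3 + 109*x^2 + 205*x + 50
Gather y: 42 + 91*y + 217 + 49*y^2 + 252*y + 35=49*y^2 + 343*y + 294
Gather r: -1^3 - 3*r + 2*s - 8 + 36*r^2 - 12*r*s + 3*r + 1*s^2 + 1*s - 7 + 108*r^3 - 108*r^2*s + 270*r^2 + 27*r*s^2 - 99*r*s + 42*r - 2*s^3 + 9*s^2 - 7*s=108*r^3 + r^2*(306 - 108*s) + r*(27*s^2 - 111*s + 42) - 2*s^3 + 10*s^2 - 4*s - 16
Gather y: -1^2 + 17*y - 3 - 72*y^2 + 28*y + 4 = -72*y^2 + 45*y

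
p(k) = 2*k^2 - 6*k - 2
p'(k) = 4*k - 6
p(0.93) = -5.85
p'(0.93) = -2.28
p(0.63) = -4.99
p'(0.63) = -3.48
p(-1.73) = 14.37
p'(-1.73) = -12.92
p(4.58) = 12.47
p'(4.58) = 12.32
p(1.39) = -6.48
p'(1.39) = -0.44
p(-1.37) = 9.97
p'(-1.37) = -11.48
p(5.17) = 20.44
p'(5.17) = 14.68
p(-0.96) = 5.60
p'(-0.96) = -9.84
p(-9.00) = 214.00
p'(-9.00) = -42.00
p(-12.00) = 358.00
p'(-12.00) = -54.00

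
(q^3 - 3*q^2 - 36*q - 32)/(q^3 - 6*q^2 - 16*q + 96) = (q^2 - 7*q - 8)/(q^2 - 10*q + 24)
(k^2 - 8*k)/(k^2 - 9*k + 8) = k/(k - 1)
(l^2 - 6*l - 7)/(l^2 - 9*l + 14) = (l + 1)/(l - 2)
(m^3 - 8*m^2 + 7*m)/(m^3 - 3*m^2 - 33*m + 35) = m/(m + 5)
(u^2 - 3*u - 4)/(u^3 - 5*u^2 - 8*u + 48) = (u + 1)/(u^2 - u - 12)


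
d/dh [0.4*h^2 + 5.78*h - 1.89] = 0.8*h + 5.78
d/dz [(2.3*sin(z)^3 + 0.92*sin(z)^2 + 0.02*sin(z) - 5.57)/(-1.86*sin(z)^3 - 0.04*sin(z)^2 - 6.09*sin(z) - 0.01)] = (1.6192*sin(z)^4 - 27.9396*sin(z)^3 - 36.7516*sin(z)^2 - 0.464*sin(z) - 33.9215)*cos(z)/(3.4596*sin(z)^6 + 0.1488*sin(z)^5 + 22.6564*sin(z)^4 + 0.5244*sin(z)^3 + 37.0889*sin(z)^2 + 0.1218*sin(z) + 0.0001)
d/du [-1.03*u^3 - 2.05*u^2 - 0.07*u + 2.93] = -3.09*u^2 - 4.1*u - 0.07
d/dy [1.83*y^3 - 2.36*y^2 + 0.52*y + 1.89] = 5.49*y^2 - 4.72*y + 0.52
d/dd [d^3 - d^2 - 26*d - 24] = 3*d^2 - 2*d - 26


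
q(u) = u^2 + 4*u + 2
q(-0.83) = -0.63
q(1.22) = 8.37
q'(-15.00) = -26.00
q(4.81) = 44.38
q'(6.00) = 16.00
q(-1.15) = -1.28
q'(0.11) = 4.22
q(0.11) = 2.45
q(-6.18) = 15.47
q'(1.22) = 6.44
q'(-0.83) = 2.34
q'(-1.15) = 1.70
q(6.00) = 62.00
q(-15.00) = 167.00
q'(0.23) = 4.46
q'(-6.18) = -8.36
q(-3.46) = 0.13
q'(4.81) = 13.62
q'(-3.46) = -2.92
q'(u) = 2*u + 4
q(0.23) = 2.97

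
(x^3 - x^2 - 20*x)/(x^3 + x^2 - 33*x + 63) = x*(x^2 - x - 20)/(x^3 + x^2 - 33*x + 63)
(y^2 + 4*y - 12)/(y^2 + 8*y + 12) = (y - 2)/(y + 2)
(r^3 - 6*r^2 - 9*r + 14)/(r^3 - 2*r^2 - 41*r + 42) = (r + 2)/(r + 6)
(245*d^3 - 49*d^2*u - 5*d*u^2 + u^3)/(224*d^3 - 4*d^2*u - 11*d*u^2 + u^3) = (-35*d^2 + 2*d*u + u^2)/(-32*d^2 - 4*d*u + u^2)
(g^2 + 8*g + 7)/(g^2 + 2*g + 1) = (g + 7)/(g + 1)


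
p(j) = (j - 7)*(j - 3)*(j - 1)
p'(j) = (j - 7)*(j - 3) + (j - 7)*(j - 1) + (j - 3)*(j - 1) = 3*j^2 - 22*j + 31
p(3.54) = -4.75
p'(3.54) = -9.29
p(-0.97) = -62.33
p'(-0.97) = 55.16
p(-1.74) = -113.51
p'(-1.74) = 78.36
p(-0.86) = -56.43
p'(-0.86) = 52.14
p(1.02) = 0.24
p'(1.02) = 11.68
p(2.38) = 3.95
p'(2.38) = -4.37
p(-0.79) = -52.85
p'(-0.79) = 50.25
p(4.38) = -12.22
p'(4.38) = -7.81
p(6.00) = -15.00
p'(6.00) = 7.00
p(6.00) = -15.00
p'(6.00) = 7.00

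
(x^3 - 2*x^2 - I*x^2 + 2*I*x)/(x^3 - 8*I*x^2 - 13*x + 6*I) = x*(x - 2)/(x^2 - 7*I*x - 6)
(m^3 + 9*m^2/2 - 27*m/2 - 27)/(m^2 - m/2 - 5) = (-2*m^3 - 9*m^2 + 27*m + 54)/(-2*m^2 + m + 10)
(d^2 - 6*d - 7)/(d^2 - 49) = (d + 1)/(d + 7)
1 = 1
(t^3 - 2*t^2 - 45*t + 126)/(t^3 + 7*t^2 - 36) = (t^3 - 2*t^2 - 45*t + 126)/(t^3 + 7*t^2 - 36)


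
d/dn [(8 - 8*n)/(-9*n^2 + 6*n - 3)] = 8*(-3*n^2 + 6*n - 1)/(3*(9*n^4 - 12*n^3 + 10*n^2 - 4*n + 1))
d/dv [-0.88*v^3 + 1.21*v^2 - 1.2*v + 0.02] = -2.64*v^2 + 2.42*v - 1.2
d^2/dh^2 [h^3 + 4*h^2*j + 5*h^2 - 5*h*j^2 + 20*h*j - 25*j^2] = 6*h + 8*j + 10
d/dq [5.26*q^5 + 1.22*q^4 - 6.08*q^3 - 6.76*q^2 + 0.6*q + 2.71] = 26.3*q^4 + 4.88*q^3 - 18.24*q^2 - 13.52*q + 0.6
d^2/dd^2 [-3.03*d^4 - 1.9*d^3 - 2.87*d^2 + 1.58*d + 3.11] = -36.36*d^2 - 11.4*d - 5.74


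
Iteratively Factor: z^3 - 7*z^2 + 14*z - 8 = (z - 1)*(z^2 - 6*z + 8) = (z - 2)*(z - 1)*(z - 4)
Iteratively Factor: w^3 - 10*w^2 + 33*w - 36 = (w - 3)*(w^2 - 7*w + 12) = (w - 4)*(w - 3)*(w - 3)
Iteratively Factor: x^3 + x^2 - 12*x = (x)*(x^2 + x - 12) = x*(x + 4)*(x - 3)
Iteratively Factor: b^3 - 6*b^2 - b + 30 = (b + 2)*(b^2 - 8*b + 15) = (b - 5)*(b + 2)*(b - 3)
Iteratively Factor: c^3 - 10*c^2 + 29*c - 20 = (c - 1)*(c^2 - 9*c + 20) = (c - 4)*(c - 1)*(c - 5)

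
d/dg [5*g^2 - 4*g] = 10*g - 4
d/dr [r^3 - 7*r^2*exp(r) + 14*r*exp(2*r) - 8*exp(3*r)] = -7*r^2*exp(r) + 3*r^2 + 28*r*exp(2*r) - 14*r*exp(r) - 24*exp(3*r) + 14*exp(2*r)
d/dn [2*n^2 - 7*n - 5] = 4*n - 7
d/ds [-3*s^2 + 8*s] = 8 - 6*s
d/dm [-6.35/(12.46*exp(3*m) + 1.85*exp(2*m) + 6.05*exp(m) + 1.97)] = (237.363*exp(2*m) + 23.495*exp(m) + 38.4175)*exp(m)/(12.46*exp(3*m) + 1.85*exp(2*m) + 6.05*exp(m) + 1.97)^2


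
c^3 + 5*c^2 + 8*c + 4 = (c + 1)*(c + 2)^2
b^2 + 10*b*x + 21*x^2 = (b + 3*x)*(b + 7*x)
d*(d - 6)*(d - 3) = d^3 - 9*d^2 + 18*d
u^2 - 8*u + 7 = (u - 7)*(u - 1)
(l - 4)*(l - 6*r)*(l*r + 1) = l^3*r - 6*l^2*r^2 - 4*l^2*r + l^2 + 24*l*r^2 - 6*l*r - 4*l + 24*r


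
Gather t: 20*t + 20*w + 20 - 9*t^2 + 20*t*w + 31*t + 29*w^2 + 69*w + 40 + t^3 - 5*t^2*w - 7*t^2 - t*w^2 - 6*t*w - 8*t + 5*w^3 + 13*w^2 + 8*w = t^3 + t^2*(-5*w - 16) + t*(-w^2 + 14*w + 43) + 5*w^3 + 42*w^2 + 97*w + 60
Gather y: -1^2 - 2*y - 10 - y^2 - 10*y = -y^2 - 12*y - 11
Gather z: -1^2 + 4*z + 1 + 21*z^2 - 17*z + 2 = 21*z^2 - 13*z + 2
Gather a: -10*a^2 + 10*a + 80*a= -10*a^2 + 90*a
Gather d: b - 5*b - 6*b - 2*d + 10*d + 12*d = -10*b + 20*d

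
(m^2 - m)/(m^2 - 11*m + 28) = m*(m - 1)/(m^2 - 11*m + 28)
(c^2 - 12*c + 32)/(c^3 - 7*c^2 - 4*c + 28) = (c^2 - 12*c + 32)/(c^3 - 7*c^2 - 4*c + 28)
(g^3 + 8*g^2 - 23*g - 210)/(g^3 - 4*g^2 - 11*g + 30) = (g^2 + 13*g + 42)/(g^2 + g - 6)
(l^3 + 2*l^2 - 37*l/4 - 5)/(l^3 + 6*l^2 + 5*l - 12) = (l^2 - 2*l - 5/4)/(l^2 + 2*l - 3)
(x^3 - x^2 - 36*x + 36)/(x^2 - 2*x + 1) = (x^2 - 36)/(x - 1)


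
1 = 1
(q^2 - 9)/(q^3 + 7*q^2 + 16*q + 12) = (q - 3)/(q^2 + 4*q + 4)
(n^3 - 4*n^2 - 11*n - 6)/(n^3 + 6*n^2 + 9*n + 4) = (n - 6)/(n + 4)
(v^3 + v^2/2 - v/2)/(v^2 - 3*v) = (2*v^2 + v - 1)/(2*(v - 3))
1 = 1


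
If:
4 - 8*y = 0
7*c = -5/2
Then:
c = -5/14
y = 1/2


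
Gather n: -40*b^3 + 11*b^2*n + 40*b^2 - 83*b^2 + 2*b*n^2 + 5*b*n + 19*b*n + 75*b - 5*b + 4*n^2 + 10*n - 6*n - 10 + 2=-40*b^3 - 43*b^2 + 70*b + n^2*(2*b + 4) + n*(11*b^2 + 24*b + 4) - 8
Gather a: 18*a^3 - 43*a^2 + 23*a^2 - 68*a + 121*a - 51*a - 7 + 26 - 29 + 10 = 18*a^3 - 20*a^2 + 2*a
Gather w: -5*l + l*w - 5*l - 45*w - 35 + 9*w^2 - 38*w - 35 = -10*l + 9*w^2 + w*(l - 83) - 70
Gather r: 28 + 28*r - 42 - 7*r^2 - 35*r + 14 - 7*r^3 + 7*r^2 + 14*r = -7*r^3 + 7*r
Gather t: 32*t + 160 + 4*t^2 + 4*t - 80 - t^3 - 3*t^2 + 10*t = -t^3 + t^2 + 46*t + 80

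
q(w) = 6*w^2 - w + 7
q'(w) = 12*w - 1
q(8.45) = 426.96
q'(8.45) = 100.40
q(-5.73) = 209.73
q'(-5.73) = -69.76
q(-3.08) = 67.00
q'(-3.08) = -37.96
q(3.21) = 65.61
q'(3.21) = 37.52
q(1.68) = 22.25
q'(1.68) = 19.16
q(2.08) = 30.88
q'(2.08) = 23.96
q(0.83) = 10.30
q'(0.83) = 8.96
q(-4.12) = 112.97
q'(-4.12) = -50.44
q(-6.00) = 229.00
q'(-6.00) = -73.00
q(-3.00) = 64.00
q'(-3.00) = -37.00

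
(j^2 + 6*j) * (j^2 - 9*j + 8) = j^4 - 3*j^3 - 46*j^2 + 48*j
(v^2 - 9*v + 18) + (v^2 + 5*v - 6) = 2*v^2 - 4*v + 12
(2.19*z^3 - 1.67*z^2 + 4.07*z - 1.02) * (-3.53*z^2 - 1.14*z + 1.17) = -7.7307*z^5 + 3.3985*z^4 - 9.901*z^3 - 2.9931*z^2 + 5.9247*z - 1.1934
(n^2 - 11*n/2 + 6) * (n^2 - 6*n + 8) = n^4 - 23*n^3/2 + 47*n^2 - 80*n + 48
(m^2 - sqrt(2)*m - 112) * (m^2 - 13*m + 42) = m^4 - 13*m^3 - sqrt(2)*m^3 - 70*m^2 + 13*sqrt(2)*m^2 - 42*sqrt(2)*m + 1456*m - 4704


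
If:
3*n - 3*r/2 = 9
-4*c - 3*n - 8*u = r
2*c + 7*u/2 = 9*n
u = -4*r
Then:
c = -321/5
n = -6/5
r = -42/5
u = 168/5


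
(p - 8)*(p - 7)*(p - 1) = p^3 - 16*p^2 + 71*p - 56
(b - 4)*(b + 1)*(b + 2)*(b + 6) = b^4 + 5*b^3 - 16*b^2 - 68*b - 48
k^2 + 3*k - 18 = (k - 3)*(k + 6)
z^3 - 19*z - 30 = (z - 5)*(z + 2)*(z + 3)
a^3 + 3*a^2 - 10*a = a*(a - 2)*(a + 5)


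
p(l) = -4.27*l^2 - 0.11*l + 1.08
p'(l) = -8.54*l - 0.11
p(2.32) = -22.16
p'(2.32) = -19.92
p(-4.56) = -87.21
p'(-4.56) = 38.83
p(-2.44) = -24.07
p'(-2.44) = 20.73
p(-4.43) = -82.23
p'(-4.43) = 37.72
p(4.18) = -73.99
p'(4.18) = -35.81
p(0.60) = -0.52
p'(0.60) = -5.23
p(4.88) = -101.14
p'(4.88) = -41.79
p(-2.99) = -36.77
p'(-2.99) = 25.42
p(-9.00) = -343.80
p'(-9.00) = 76.75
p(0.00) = 1.08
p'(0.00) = -0.11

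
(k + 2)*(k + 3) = k^2 + 5*k + 6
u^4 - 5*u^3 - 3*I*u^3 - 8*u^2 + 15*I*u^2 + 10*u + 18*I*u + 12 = (u - 6)*(u - 2*I)*(-I*u - I)*(I*u + 1)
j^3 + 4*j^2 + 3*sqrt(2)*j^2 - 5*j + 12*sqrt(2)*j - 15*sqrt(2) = (j - 1)*(j + 5)*(j + 3*sqrt(2))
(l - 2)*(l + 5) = l^2 + 3*l - 10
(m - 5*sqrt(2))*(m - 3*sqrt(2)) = m^2 - 8*sqrt(2)*m + 30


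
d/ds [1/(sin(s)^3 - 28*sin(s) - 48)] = (28 - 3*sin(s)^2)*cos(s)/(-sin(s)^3 + 28*sin(s) + 48)^2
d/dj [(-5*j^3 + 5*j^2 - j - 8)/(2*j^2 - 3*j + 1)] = (-10*j^4 + 30*j^3 - 28*j^2 + 42*j - 25)/(4*j^4 - 12*j^3 + 13*j^2 - 6*j + 1)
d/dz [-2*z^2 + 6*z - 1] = 6 - 4*z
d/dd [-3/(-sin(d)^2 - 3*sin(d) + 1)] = -3*(2*sin(d) + 3)*cos(d)/(3*sin(d) - cos(d)^2)^2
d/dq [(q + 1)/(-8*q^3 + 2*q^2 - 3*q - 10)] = (-8*q^3 + 2*q^2 - 3*q + (q + 1)*(24*q^2 - 4*q + 3) - 10)/(8*q^3 - 2*q^2 + 3*q + 10)^2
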